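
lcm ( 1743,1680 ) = 139440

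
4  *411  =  1644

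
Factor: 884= 2^2*13^1*17^1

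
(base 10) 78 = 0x4e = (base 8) 116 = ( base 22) 3C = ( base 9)86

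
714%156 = 90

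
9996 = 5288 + 4708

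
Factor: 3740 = 2^2 * 5^1 * 11^1*17^1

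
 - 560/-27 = 560/27 = 20.74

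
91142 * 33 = 3007686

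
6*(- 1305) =  -  7830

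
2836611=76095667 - 73259056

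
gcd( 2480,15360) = 80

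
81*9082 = 735642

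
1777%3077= 1777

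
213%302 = 213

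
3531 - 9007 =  - 5476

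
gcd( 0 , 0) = 0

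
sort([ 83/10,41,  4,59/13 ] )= [ 4,59/13, 83/10, 41]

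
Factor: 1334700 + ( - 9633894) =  - 2^1*3^1*1383199^1  =  - 8299194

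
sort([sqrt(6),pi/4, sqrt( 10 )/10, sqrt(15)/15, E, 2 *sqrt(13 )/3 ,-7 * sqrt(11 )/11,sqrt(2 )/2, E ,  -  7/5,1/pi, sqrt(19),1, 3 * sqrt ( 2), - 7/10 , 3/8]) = [ - 7*sqrt(11 )/11 , - 7/5, - 7/10, sqrt(15 )/15,  sqrt(10 ) /10 , 1/pi,3/8, sqrt(2)/2,pi/4,1,2*sqrt( 13)/3 , sqrt ( 6), E,E,3*sqrt(2) , sqrt(19 ) ] 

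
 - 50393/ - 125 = 50393/125 = 403.14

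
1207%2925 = 1207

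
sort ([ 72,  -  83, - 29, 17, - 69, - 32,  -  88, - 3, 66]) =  [ - 88, - 83, - 69, - 32,  -  29, - 3,17, 66,72] 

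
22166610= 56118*395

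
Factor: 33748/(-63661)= - 44/83=-2^2*11^1 * 83^( -1)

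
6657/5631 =2219/1877 = 1.18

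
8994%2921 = 231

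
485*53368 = 25883480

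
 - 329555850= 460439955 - 789995805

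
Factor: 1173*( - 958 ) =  - 2^1*3^1*17^1*23^1*479^1 = - 1123734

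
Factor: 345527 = 7^1*13^1*3797^1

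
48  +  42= 90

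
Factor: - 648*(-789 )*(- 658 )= - 336416976 = -2^4*3^5*7^1*47^1*263^1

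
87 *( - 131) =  - 11397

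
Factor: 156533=13^1*12041^1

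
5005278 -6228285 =  -  1223007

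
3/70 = 3/70  =  0.04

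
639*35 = 22365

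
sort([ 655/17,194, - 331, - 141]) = [ - 331, - 141,655/17, 194]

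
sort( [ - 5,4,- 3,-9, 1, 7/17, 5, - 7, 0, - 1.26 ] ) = [-9,-7 ,  -  5,-3, - 1.26, 0, 7/17 , 1,  4,5 ] 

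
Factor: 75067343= 13^1*5774411^1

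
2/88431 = 2/88431 = 0.00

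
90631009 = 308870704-218239695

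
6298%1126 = 668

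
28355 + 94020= 122375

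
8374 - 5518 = 2856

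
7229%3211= 807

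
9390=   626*15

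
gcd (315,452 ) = 1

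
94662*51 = 4827762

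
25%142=25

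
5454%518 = 274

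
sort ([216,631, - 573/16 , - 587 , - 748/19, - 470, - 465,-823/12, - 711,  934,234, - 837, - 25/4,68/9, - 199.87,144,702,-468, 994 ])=[ - 837, - 711, - 587, - 470,-468,-465, - 199.87 , - 823/12,-748/19, - 573/16, - 25/4, 68/9 , 144, 216, 234,631,  702, 934,994 ]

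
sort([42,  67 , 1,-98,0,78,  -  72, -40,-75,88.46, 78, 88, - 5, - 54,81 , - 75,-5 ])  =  [ - 98, - 75, - 75,-72 , - 54, -40, - 5,-5  ,  0, 1, 42,67, 78,78,81,88, 88.46]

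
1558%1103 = 455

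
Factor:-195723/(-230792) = 2^( - 3)*3^3*11^1*17^(- 1 ) * 659^1 * 1697^(-1 )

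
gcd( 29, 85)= 1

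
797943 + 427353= 1225296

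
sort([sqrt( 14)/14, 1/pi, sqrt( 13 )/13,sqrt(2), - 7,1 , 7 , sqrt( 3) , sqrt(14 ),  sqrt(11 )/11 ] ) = [ - 7,sqrt( 14)/14,  sqrt(13)/13 , sqrt( 11 ) /11,1/pi, 1,sqrt( 2 ), sqrt( 3) , sqrt( 14 ),7 ]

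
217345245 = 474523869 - 257178624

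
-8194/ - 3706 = 241/109 = 2.21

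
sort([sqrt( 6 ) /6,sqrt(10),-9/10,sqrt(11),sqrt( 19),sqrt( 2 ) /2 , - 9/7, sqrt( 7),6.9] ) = [ - 9/7, - 9/10,  sqrt(6)/6,sqrt( 2)/2 , sqrt (7),sqrt( 10 ),  sqrt( 11),  sqrt( 19), 6.9] 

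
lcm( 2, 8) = 8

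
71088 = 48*1481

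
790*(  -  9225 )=  -  7287750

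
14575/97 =150+25/97 = 150.26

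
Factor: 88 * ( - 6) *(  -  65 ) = 34320 = 2^4*3^1 * 5^1*11^1*13^1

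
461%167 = 127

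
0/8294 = 0 = 0.00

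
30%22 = 8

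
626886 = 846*741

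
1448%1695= 1448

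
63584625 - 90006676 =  - 26422051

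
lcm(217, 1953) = 1953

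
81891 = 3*27297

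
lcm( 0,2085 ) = 0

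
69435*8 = 555480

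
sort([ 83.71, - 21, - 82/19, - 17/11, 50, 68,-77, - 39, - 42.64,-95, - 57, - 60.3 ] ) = [ - 95, - 77, - 60.3, - 57,-42.64,-39, - 21, - 82/19,-17/11,50,68,  83.71 ]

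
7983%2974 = 2035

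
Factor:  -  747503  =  -31^1*24113^1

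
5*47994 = 239970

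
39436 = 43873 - 4437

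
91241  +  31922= 123163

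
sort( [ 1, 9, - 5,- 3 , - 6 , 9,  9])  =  [ - 6, - 5 , - 3,1, 9, 9,9] 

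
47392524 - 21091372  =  26301152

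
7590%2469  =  183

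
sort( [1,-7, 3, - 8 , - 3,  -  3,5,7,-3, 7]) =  [ - 8,  -  7,- 3, - 3 ,- 3, 1,  3, 5, 7,7] 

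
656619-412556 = 244063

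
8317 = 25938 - 17621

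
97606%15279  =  5932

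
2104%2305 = 2104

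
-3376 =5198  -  8574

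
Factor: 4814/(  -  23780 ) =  - 83/410 = - 2^( - 1)*5^ ( - 1)*41^( - 1 )*83^1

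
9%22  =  9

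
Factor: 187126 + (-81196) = 105930 = 2^1*3^2*5^1*11^1*107^1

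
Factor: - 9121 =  - 7^1*1303^1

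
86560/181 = 86560/181 = 478.23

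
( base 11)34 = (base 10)37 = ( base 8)45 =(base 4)211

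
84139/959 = 87  +  706/959 = 87.74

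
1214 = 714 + 500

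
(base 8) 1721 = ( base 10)977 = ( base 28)16P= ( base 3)1100012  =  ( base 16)3d1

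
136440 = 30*4548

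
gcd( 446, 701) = 1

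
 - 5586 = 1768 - 7354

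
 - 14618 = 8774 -23392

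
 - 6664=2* ( -3332)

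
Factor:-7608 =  - 2^3*3^1 * 317^1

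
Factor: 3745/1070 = 7/2 = 2^(-1) * 7^1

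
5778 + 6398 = 12176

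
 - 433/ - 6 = 72 + 1/6 = 72.17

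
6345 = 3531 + 2814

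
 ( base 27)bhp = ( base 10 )8503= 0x2137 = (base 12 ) 4B07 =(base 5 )233003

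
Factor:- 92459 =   -  92459^1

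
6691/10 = 669 +1/10 = 669.10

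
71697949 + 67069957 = 138767906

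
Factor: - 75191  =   - 17^1 * 4423^1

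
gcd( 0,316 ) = 316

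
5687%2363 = 961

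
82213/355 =82213/355= 231.59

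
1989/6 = 331+1/2 = 331.50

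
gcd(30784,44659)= 37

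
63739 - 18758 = 44981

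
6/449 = 6/449 =0.01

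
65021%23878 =17265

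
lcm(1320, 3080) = 9240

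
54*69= 3726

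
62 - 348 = -286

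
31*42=1302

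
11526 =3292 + 8234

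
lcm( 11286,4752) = 90288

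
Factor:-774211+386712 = - 7^1 * 197^1 * 281^1 = - 387499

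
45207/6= 7534 + 1/2 = 7534.50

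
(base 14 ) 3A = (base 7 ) 103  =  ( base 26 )20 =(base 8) 64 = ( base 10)52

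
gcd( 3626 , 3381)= 49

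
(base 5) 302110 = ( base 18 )1be7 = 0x25B7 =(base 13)4519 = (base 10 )9655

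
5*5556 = 27780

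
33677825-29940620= 3737205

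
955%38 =5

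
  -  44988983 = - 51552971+6563988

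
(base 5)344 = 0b1100011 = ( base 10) 99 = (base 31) 36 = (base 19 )54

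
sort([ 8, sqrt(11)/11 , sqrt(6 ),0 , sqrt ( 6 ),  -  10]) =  [  -  10,  0,sqrt( 11) /11,  sqrt(6) , sqrt(6) , 8 ] 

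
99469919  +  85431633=184901552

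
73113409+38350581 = 111463990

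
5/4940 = 1/988 = 0.00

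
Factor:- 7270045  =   - 5^1*71^1*20479^1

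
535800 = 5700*94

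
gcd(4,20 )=4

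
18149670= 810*22407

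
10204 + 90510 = 100714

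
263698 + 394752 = 658450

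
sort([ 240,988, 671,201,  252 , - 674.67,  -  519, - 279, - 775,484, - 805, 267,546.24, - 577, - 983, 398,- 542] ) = [ - 983, - 805,-775, - 674.67 ,- 577, -542 ,- 519, - 279, 201,240,252,267,398,484, 546.24, 671,988]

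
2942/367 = 8 + 6/367 = 8.02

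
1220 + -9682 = - 8462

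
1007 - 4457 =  - 3450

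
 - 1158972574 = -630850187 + - 528122387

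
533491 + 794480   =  1327971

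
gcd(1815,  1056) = 33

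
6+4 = 10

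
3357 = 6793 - 3436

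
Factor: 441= 3^2 * 7^2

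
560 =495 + 65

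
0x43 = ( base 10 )67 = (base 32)23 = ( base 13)52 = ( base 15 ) 47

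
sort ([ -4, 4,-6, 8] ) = [ - 6, - 4, 4, 8 ] 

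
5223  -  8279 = - 3056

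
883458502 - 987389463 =  -  103930961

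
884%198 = 92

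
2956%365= 36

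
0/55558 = 0 =0.00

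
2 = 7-5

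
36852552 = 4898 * 7524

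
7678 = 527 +7151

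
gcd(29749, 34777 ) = 419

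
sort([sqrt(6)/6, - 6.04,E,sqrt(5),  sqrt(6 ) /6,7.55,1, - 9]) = [ - 9,  -  6.04,sqrt( 6)/6, sqrt( 6) /6,1,sqrt ( 5),E,7.55]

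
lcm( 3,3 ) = 3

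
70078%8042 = 5742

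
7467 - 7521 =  - 54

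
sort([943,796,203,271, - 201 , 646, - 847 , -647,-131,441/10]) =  [ - 847,-647, - 201, - 131,441/10,203,271,646, 796,943]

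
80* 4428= 354240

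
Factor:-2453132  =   - 2^2*11^1*127^1*439^1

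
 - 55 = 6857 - 6912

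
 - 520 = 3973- 4493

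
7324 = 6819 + 505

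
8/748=2/187= 0.01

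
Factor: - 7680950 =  - 2^1*5^2 * 149^1  *1031^1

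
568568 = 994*572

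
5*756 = 3780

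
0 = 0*2046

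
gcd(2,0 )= 2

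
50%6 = 2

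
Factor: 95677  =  241^1*397^1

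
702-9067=  -  8365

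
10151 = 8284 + 1867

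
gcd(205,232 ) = 1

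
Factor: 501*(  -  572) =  - 2^2*3^1*11^1*13^1 * 167^1 =- 286572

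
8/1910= 4/955 = 0.00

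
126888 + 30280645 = 30407533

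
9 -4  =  5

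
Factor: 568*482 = 273776 = 2^4*71^1*241^1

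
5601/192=29 + 11/64 = 29.17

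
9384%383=192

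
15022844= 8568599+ 6454245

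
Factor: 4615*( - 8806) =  - 40639690 =- 2^1*5^1*7^1 *13^1*17^1 * 37^1*71^1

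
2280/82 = 27  +  33/41 =27.80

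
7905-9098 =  - 1193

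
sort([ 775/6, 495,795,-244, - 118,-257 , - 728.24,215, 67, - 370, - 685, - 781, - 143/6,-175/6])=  [ - 781, - 728.24,-685,-370 ,- 257, - 244  ,-118, - 175/6, - 143/6,67,775/6,  215,495,795 ]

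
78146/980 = 39073/490 = 79.74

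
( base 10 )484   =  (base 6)2124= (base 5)3414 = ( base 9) 587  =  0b111100100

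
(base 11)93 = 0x66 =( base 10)102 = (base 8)146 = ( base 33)33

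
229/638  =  229/638  =  0.36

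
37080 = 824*45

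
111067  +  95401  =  206468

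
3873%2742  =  1131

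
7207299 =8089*891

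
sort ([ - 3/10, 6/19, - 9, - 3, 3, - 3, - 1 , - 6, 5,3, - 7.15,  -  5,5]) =[ - 9, - 7.15  ,-6, - 5 , - 3, - 3, - 1, - 3/10,6/19,3,3,5,5]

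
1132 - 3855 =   -  2723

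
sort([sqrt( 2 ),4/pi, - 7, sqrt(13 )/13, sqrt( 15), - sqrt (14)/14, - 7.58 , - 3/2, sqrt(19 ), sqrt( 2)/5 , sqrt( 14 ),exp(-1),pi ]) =[ - 7.58, - 7, - 3/2, - sqrt( 14)/14, sqrt( 13 )/13,sqrt(2) /5,  exp( - 1), 4/pi,sqrt ( 2 ), pi, sqrt(14 ), sqrt(15),sqrt( 19)]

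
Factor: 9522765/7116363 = 352695/263569 =3^1  *5^1*7^1 * 53^( - 1)*3359^1*4973^(-1) 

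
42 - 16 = 26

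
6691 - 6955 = - 264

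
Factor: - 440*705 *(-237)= 2^3 *3^2 * 5^2 *11^1*47^1 * 79^1 = 73517400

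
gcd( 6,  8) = 2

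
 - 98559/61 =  - 98559/61=-  1615.72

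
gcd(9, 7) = 1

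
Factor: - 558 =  - 2^1*3^2*31^1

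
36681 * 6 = 220086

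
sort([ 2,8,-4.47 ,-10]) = [ - 10 , - 4.47 , 2, 8]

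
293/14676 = 293/14676 = 0.02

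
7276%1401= 271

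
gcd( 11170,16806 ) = 2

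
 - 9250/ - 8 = 1156  +  1/4 = 1156.25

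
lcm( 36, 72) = 72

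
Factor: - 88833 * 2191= - 3^1* 7^1*313^1*29611^1=-194633103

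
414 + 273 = 687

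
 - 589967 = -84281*7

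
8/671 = 8/671=0.01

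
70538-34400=36138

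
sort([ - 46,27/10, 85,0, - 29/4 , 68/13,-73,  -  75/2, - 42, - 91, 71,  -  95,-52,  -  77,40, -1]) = [-95, - 91, - 77,  -  73, - 52, - 46,  -  42, - 75/2,  -  29/4,-1, 0, 27/10,68/13,40,71, 85 ]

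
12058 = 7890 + 4168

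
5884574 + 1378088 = 7262662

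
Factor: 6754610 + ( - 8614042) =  - 1859432 = - 2^3*41^1*5669^1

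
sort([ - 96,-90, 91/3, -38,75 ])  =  [ - 96, - 90, -38 , 91/3,75] 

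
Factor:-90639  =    -  3^5*373^1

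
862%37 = 11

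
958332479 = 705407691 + 252924788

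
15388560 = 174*88440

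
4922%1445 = 587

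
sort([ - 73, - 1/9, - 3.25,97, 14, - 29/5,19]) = [ - 73, - 29/5, -3.25, - 1/9, 14,  19, 97 ]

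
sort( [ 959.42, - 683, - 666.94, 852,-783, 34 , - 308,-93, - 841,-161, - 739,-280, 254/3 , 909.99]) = [-841, - 783, - 739, - 683, - 666.94 ,-308, - 280, - 161,  -  93, 34, 254/3, 852,909.99, 959.42 ] 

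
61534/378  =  162 + 149/189 =162.79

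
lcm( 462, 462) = 462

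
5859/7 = 837 = 837.00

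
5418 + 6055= 11473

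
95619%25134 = 20217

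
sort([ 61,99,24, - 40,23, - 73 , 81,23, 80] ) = [ - 73,-40, 23, 23,24,61,80,81, 99]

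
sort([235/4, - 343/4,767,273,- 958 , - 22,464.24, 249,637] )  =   [ - 958, -343/4, - 22,235/4 , 249, 273,464.24,637,767 ]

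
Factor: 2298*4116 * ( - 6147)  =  -58141817496 = - 2^3*3^4*7^3* 383^1*683^1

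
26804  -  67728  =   - 40924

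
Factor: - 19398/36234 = -3^(-2)*11^( - 1)*53^1 = -53/99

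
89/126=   89/126 = 0.71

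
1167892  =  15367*76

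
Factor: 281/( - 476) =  - 2^( - 2 )*7^( - 1)*17^( - 1)*281^1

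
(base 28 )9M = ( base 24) ba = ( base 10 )274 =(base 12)1AA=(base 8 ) 422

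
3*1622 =4866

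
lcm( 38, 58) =1102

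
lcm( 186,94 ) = 8742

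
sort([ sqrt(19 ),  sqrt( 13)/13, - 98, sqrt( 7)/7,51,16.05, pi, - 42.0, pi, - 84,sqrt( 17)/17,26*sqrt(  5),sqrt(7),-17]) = [ - 98,-84, - 42.0, - 17,sqrt ( 17 ) /17,sqrt( 13)/13,sqrt(7)/7, sqrt(7 ),pi, pi,sqrt( 19), 16.05,51,26*sqrt( 5)]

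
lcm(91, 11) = 1001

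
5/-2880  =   - 1 + 575/576 = - 0.00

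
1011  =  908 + 103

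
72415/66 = 72415/66 = 1097.20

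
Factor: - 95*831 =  - 78945 = - 3^1*5^1*19^1*277^1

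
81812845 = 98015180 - 16202335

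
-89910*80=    - 7192800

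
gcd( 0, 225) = 225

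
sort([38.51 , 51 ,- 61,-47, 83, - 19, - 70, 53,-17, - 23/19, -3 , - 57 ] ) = [ - 70, - 61, - 57, - 47, - 19 ,-17, - 3, - 23/19,38.51 , 51, 53, 83] 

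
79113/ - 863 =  - 79113/863  =  - 91.67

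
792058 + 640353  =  1432411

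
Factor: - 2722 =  - 2^1*1361^1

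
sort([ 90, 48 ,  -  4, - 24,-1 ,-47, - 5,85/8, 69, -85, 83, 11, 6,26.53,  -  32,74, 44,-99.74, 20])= [ - 99.74,-85,-47,-32, - 24, - 5, - 4, - 1, 6,85/8,11, 20,26.53, 44, 48,69  ,  74,83,90 ] 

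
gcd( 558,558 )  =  558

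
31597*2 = 63194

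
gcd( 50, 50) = 50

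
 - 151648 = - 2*75824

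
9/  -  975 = -3/325 = - 0.01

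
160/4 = 40 = 40.00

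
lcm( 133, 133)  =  133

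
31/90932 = 31/90932 = 0.00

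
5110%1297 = 1219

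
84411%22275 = 17586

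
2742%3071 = 2742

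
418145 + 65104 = 483249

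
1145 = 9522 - 8377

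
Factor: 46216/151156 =218/713  =  2^1*  23^(-1)*31^( - 1)*109^1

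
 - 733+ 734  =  1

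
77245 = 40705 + 36540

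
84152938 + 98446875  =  182599813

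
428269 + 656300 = 1084569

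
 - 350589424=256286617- 606876041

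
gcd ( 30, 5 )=5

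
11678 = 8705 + 2973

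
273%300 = 273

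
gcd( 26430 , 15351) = 3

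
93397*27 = 2521719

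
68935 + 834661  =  903596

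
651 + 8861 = 9512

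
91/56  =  13/8 = 1.62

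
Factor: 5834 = 2^1*2917^1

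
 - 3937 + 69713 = 65776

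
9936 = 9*1104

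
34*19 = 646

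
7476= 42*178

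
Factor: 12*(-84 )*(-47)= 47376 = 2^4*3^2*7^1*47^1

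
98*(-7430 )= - 728140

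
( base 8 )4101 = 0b100001000001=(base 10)2113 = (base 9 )2807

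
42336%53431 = 42336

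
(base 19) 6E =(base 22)5i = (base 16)80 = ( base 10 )128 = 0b10000000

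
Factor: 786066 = 2^1*3^1*131011^1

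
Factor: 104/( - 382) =  -  2^2*13^1* 191^( - 1 ) = -52/191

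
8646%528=198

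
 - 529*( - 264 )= 139656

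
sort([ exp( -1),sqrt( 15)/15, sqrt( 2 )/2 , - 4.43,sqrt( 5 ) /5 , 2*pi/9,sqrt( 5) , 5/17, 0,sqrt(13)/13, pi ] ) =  [ - 4.43, 0,sqrt(15)/15,sqrt(13)/13, 5/17,  exp( - 1),sqrt (5)/5, 2*pi/9 , sqrt(2)/2,  sqrt (5), pi ] 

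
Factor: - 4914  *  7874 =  - 2^2*3^3*7^1*13^1*31^1 * 127^1 = -  38692836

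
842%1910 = 842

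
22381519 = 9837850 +12543669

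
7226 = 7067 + 159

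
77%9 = 5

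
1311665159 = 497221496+814443663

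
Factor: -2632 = - 2^3*7^1*47^1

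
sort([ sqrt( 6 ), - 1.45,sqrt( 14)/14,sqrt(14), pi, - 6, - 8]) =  [ - 8, - 6, - 1.45, sqrt( 14)/14,sqrt(6), pi, sqrt(14)] 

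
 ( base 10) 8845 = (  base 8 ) 21215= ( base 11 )6711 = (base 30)9op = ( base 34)7M5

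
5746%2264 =1218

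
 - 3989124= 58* ( - 68778 ) 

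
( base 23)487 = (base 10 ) 2307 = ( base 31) 2CD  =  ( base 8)4403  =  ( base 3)10011110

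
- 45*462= - 20790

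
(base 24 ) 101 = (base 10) 577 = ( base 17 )1GG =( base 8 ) 1101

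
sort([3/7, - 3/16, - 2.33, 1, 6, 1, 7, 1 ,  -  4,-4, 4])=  [- 4, - 4,  -  2.33, - 3/16, 3/7, 1, 1, 1 , 4, 6, 7 ] 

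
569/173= 3 + 50/173=3.29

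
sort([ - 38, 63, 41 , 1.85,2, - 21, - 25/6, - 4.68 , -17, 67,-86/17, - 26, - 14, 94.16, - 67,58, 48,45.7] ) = [ - 67,  -  38,-26 , - 21, - 17, - 14, - 86/17,  -  4.68, - 25/6,1.85,2,41, 45.7,48 , 58, 63, 67, 94.16]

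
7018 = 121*58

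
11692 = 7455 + 4237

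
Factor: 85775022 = 2^1*3^2*83^1*57413^1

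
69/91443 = 23/30481 = 0.00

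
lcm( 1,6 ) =6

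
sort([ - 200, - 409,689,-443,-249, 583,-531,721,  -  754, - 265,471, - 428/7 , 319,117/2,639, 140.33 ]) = [ - 754 , - 531, - 443  ,- 409,-265, - 249, - 200, - 428/7,117/2, 140.33,  319, 471, 583, 639, 689, 721 ] 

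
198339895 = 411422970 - 213083075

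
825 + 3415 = 4240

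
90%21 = 6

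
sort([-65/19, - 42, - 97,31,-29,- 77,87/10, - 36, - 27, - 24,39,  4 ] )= [-97,-77,-42, - 36,-29, - 27  , -24, - 65/19,  4, 87/10, 31,39 ]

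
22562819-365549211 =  - 342986392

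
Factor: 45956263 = 45956263^1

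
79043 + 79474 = 158517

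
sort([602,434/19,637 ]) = [434/19 , 602, 637]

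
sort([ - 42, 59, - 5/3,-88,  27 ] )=[ - 88, - 42 , - 5/3, 27, 59 ]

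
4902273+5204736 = 10107009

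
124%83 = 41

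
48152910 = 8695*5538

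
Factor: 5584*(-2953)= - 2^4*349^1*2953^1 = - 16489552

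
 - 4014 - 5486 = -9500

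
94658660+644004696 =738663356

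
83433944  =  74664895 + 8769049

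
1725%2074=1725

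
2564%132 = 56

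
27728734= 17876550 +9852184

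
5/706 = 5/706 = 0.01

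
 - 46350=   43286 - 89636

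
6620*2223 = 14716260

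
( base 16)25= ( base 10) 37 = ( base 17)23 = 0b100101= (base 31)16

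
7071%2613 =1845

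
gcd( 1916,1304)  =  4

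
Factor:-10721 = - 71^1*151^1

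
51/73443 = 17/24481 = 0.00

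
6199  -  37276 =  - 31077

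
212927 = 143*1489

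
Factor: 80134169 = 419^1*191251^1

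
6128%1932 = 332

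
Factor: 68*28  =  1904= 2^4 * 7^1*17^1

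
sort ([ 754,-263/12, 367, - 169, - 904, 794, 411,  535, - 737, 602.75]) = [ - 904, - 737,-169, - 263/12, 367, 411, 535, 602.75,754, 794]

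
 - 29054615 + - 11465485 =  - 40520100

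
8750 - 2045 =6705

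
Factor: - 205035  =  -3^1*5^1*13669^1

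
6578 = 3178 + 3400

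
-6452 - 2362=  - 8814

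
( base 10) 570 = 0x23A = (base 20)18a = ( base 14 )2ca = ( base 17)1g9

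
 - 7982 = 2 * ( - 3991)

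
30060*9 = 270540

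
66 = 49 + 17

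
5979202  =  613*9754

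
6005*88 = 528440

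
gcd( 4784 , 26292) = 4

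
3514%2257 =1257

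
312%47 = 30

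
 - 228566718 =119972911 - 348539629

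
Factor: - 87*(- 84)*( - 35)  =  -255780 = -2^2*3^2*5^1*7^2*29^1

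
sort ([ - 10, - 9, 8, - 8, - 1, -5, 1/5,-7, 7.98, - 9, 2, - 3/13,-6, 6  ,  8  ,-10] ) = [ - 10, - 10, - 9, - 9, - 8, - 7, - 6,-5, - 1,-3/13, 1/5,  2, 6, 7.98, 8, 8]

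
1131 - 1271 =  - 140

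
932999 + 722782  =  1655781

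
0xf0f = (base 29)4gr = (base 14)1595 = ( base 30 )48f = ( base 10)3855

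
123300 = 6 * 20550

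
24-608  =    -  584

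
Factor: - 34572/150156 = -67/291 = -3^ ( - 1)*67^1 *97^( - 1 ) 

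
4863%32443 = 4863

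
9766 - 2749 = 7017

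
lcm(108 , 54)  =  108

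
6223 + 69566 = 75789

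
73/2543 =73/2543 = 0.03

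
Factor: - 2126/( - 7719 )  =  2^1*3^ ( -1)*31^( - 1)*83^( - 1)*1063^1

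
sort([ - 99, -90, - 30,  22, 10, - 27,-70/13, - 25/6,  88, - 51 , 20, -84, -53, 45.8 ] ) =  [-99, - 90, - 84, - 53, - 51, - 30, - 27, - 70/13, - 25/6 , 10,20, 22,45.8,88]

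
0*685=0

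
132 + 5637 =5769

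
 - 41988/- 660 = 3499/55 =63.62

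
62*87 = 5394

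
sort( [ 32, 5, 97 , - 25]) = [-25, 5,  32,  97]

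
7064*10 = 70640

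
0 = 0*69417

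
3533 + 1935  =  5468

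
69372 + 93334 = 162706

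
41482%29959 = 11523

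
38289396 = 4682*8178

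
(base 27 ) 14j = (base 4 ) 31120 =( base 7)2332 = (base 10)856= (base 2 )1101011000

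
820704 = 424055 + 396649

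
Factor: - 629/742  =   - 2^( - 1)*7^ ( - 1 )* 17^1*37^1 * 53^( - 1)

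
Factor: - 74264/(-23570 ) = 2^2*5^ ( - 1)*2357^( - 1) *9283^1=37132/11785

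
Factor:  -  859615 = -5^1*171923^1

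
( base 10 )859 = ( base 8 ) 1533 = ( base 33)Q1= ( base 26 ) 171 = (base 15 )3C4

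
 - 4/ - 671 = 4/671 = 0.01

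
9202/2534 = 3  +  800/1267  =  3.63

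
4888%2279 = 330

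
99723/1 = 99723=99723.00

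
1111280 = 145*7664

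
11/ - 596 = -1 + 585/596 = - 0.02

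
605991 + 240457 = 846448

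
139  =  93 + 46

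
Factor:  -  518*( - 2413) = 1249934= 2^1*7^1*19^1*37^1*127^1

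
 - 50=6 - 56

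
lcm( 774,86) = 774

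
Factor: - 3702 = -2^1*3^1 *617^1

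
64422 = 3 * 21474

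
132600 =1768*75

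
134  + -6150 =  - 6016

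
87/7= 12 + 3/7 =12.43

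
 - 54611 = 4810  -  59421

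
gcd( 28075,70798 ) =1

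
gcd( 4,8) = 4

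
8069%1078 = 523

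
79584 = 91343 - 11759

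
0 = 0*948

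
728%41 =31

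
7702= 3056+4646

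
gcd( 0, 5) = 5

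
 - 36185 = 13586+  -  49771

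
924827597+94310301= 1019137898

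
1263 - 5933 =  - 4670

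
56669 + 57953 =114622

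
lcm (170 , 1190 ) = 1190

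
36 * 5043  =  181548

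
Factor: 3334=2^1*1667^1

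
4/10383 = 4/10383 = 0.00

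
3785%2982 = 803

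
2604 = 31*84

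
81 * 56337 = 4563297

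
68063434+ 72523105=140586539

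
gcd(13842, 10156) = 2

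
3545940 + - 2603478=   942462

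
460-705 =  - 245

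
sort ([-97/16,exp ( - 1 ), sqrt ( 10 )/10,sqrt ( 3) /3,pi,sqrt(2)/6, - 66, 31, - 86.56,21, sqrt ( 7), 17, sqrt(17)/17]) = [ - 86.56, - 66, - 97/16,  sqrt( 2)/6, sqrt( 17)/17,sqrt ( 10) /10, exp( - 1), sqrt( 3 )/3, sqrt (7)  ,  pi,17,21,31 ]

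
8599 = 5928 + 2671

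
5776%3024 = 2752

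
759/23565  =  253/7855 = 0.03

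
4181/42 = 99 + 23/42 = 99.55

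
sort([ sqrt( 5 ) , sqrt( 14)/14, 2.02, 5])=[sqrt( 14 ) /14,2.02, sqrt( 5),5]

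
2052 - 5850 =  - 3798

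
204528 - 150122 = 54406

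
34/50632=17/25316  =  0.00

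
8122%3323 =1476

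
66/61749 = 22/20583 = 0.00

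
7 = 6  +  1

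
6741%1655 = 121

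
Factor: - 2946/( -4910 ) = 3/5=3^1  *5^( - 1) 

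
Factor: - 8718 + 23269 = 14551 = 14551^1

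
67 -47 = 20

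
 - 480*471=-226080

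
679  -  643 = 36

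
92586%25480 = 16146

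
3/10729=3/10729 = 0.00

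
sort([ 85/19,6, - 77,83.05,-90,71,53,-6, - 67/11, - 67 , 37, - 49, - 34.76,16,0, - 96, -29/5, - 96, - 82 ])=[ - 96, - 96, - 90,  -  82, - 77,-67, - 49,-34.76,  -  67/11, - 6, - 29/5, 0, 85/19, 6,16,37, 53,71,83.05]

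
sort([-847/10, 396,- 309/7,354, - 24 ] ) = [ - 847/10, - 309/7, - 24,354,396]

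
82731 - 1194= 81537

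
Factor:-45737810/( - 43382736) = 22868905/21691368= 2^(-3)* 3^(-3)*5^1*43^1 * 233^( - 1) * 431^( - 1) * 106367^1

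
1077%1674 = 1077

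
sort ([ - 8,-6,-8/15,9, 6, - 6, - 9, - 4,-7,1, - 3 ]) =[ - 9, - 8, - 7, - 6, - 6, - 4, - 3 , - 8/15,1,6,9] 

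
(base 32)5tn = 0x17b7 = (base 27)88N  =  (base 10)6071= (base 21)DG2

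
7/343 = 1/49 = 0.02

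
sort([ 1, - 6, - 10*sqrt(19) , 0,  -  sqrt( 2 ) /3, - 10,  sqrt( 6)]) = [-10*sqrt(19 ),-10, - 6,-sqrt(2 )/3 , 0,1, sqrt( 6)]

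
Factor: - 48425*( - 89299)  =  5^2 *7^1*13^1*149^1*12757^1 = 4324304075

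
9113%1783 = 198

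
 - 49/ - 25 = 49/25 = 1.96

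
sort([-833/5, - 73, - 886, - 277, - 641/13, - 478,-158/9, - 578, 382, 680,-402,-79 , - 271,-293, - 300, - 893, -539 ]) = [ - 893, - 886, - 578, - 539 ,- 478,-402, - 300, - 293, - 277,- 271, - 833/5,-79, - 73, - 641/13,-158/9 , 382,  680 ]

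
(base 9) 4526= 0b110100010001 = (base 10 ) 3345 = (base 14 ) 130d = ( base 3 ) 11120220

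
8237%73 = 61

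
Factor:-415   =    -  5^1*83^1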